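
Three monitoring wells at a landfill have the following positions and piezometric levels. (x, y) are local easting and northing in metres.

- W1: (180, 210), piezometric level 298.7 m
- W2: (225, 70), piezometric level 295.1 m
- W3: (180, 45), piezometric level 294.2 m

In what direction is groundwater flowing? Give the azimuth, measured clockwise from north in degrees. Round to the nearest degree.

190°

Taking W1 as reference: W2−W1 = (45, -140, -3.6); W3−W1 = (0, -165, -4.5).
Determinant of the coordinate differences = 45·(-165) − 0·(-140) = -7425.
∂h/∂x = [(-3.6)·(-165) − (-4.5)·(-140)] / -7425 = +0.004848
∂h/∂y = [45·(-4.5) − 0·(-3.6)] / -7425 = +0.02727
Flow direction (−∇h) has components (-0.004848 E, -0.02727 N).
Azimuth = atan2(E, N) = atan2(-0.004848, -0.02727) = 190.1° ≈ 190°.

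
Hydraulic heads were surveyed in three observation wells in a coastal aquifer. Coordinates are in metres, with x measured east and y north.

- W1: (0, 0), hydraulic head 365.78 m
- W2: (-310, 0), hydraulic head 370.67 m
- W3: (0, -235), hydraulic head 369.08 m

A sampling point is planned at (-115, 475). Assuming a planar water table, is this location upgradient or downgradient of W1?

downgradient

∂h/∂x = (370.67 − 365.78) / (-310 − 0) = -0.01577
∂h/∂y = (369.08 − 365.78) / (-235 − 0) = -0.01404
Head at (-115, 475) = 365.78 + (-0.01577)·(-115) + (-0.01404)·(475) = 360.92 m.
That is lower than the 365.78 m at W1, so the point is downgradient.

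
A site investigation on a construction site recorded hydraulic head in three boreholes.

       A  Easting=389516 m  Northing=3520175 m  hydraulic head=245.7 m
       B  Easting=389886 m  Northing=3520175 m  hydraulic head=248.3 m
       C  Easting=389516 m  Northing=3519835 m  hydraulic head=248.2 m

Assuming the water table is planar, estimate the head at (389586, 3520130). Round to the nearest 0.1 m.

∂h/∂x = (248.3 − 245.7) / (389886 − 389516) = +0.007027
∂h/∂y = (248.2 − 245.7) / (3519835 − 3520175) = -0.007353
h(389586, 3520130) = 245.7 + (+0.007027)·(70) + (-0.007353)·(-45) = 245.7 +0.492 +0.331 = 246.523 m.

246.5 m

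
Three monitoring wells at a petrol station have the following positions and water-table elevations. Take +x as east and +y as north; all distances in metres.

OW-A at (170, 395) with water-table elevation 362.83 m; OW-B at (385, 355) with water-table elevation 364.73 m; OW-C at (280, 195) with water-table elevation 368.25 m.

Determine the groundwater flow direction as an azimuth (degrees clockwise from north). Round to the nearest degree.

With h = a·x + b·y + c and OW-A as origin, the differences give:
  215·a + (-40)·b = +1.90
  110·a + (-200)·b = +5.42
Eliminate b (×(-200) and ×(-40), subtract): -38600·a = -163.200 → a = ∂h/∂x = +0.004228
Back-substitute: b = ∂h/∂y = -0.02477.
Flow direction (−∇h) has components (-0.004228 E, +0.02477 N).
Azimuth = atan2(E, N) = atan2(-0.004228, +0.02477) = 350.3° ≈ 350°.

350°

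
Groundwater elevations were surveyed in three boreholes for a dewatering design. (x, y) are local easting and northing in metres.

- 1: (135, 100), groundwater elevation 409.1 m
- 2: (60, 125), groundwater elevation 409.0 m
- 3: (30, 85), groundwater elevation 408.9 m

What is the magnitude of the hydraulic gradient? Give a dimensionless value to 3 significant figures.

Differences from 1: to 2 (Δx, Δy, Δh) = (-75, 25, -0.1); to 3 = (-105, -15, -0.2).
Determinant of the coordinate differences = (-75)·(-15) − (-105)·25 = 3750.
∂h/∂x = [(-0.1)·(-15) − (-0.2)·25] / 3750 = +0.001733
∂h/∂y = [(-75)·(-0.2) − (-105)·(-0.1)] / 3750 = +0.001200
|∇h| = √(0.001733² + 0.001200²) = 0.002108

0.00211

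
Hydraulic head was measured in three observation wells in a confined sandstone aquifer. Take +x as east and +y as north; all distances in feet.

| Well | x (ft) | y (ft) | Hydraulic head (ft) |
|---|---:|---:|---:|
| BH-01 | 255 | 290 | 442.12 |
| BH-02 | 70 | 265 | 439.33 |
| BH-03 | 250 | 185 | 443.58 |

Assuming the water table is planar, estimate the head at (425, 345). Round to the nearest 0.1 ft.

444.2 ft

Differences from BH-01: to BH-02 (Δx, Δy, Δh) = (-185, -25, -2.79); to BH-03 = (-5, -105, +1.46).
Determinant of the coordinate differences = (-185)·(-105) − (-5)·(-25) = 19300.
∂h/∂x = [(-2.79)·(-105) − (+1.46)·(-25)] / 19300 = +0.01707
∂h/∂y = [(-185)·(+1.46) − (-5)·(-2.79)] / 19300 = -0.01472
h(425, 345) = 442.12 + (+0.01707)·(170) + (-0.01472)·(55) = 442.12 +2.902 -0.809 = 444.212 ft.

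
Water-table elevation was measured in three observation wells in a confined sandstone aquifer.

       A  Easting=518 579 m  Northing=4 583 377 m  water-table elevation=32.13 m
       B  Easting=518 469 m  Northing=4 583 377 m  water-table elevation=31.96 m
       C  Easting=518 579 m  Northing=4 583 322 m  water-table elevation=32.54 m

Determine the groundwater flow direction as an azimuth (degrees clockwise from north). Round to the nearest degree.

348°

∂h/∂x = (31.96 − 32.13) / (518469 − 518579) = +0.001545
∂h/∂y = (32.54 − 32.13) / (4583322 − 4583377) = -0.007455
Flow direction (−∇h) has components (-0.001545 E, +0.007455 N).
Azimuth = atan2(E, N) = atan2(-0.001545, +0.007455) = 348.3° ≈ 348°.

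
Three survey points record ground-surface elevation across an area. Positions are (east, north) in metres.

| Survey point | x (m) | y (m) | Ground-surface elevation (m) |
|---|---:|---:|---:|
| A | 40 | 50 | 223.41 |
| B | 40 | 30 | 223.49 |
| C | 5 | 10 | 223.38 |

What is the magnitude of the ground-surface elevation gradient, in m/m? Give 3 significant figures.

0.00674 m/m

With z = a·x + b·y + c and A as origin, the differences give:
  0·a + (-20)·b = +0.08
  (-35)·a + (-40)·b = -0.03
Eliminate b (×(-40) and ×(-20), subtract): -700·a = -3.800 → a = ∂z/∂x = +0.005429
Back-substitute: b = ∂z/∂y = -0.004000.
|∇f| = √(0.005429² + -0.004000²) = 0.006743 m/m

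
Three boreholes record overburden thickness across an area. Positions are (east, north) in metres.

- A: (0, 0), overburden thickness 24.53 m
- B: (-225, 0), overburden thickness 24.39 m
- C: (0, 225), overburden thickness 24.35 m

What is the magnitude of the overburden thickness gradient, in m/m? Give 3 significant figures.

0.00101 m/m

∂d/∂x = (24.39 − 24.53) / (-225 − 0) = +0.0006222
∂d/∂y = (24.35 − 24.53) / (225 − 0) = -0.0008000
|∇f| = √(0.0006222² + -0.0008000²) = 0.001013 m/m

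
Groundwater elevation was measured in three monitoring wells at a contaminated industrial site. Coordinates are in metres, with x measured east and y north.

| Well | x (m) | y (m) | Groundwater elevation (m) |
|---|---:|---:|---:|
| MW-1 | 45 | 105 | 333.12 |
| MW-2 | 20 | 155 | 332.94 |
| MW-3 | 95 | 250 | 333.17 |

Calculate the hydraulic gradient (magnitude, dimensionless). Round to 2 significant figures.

0.0048

With h = a·x + b·y + c and MW-1 as origin, the differences give:
  (-25)·a + 50·b = -0.18
  50·a + 145·b = +0.05
Eliminate b (×145 and ×50, subtract): -6125·a = -28.600 → a = ∂h/∂x = +0.004669
Back-substitute: b = ∂h/∂y = -0.001265.
|∇h| = √(0.004669² + -0.001265²) = 0.004837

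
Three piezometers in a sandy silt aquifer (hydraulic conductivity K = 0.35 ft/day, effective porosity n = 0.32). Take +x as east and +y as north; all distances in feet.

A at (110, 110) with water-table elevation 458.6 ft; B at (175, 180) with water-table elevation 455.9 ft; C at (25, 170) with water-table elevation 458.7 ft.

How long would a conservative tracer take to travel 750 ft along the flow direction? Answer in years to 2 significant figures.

Three-point gradient (reference A): Δ to B = (65, 70, -2.7), Δ to C = (-85, 60, +0.1).
∂h/∂x = -0.01716, ∂h/∂y = -0.02264 (det = 9850).
|∇h| = √(-0.01716² + -0.02264²) = 0.02841
Seepage velocity v = K·i/n = 0.35 × 0.02841 / 0.32 = 0.03107 ft/day.
t = 750 / 0.03107 = 2.414e+04 days = 66.1 years.

66 years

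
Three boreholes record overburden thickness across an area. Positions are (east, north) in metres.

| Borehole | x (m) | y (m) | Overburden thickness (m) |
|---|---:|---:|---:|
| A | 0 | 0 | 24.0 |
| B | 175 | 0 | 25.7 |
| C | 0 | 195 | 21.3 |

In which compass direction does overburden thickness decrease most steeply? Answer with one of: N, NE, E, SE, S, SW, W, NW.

NW

∂d/∂x = (25.7 − 24.0) / (175 − 0) = +0.009714
∂d/∂y = (21.3 − 24.0) / (195 − 0) = -0.01385
Steepest decrease is along −∇f = (-0.009714 E, +0.01385 N) → northwest.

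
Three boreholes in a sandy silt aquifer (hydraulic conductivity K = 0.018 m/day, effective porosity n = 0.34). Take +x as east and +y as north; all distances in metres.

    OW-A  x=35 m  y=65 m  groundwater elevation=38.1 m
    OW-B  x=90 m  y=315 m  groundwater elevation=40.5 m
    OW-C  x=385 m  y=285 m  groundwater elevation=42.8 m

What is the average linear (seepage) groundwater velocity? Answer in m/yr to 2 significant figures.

Taking OW-A as reference: OW-B−OW-A = (55, 250, +2.4); OW-C−OW-A = (350, 220, +4.7).
Determinant of the coordinate differences = 55·220 − 350·250 = -75400.
∂h/∂x = [(+2.4)·220 − (+4.7)·250] / -75400 = +0.008581
∂h/∂y = [55·(+4.7) − 350·(+2.4)] / -75400 = +0.007712
|∇h| = √(0.008581² + 0.007712²) = 0.01154
Seepage velocity v = K·i/n = 0.018 × 0.01154 / 0.34 = 0.0006109 m/day = 0.2231 m/yr.

0.22 m/yr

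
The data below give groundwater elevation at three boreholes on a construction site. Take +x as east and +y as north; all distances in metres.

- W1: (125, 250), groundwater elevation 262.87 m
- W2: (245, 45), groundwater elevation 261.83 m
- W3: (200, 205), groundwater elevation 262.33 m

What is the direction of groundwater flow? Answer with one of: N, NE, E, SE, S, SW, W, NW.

E

With h = a·x + b·y + c and W1 as origin, the differences give:
  120·a + (-205)·b = -1.04
  75·a + (-45)·b = -0.54
Eliminate b (×(-45) and ×(-205), subtract): 9975·a = -63.900 → a = ∂h/∂x = -0.006406
Back-substitute: b = ∂h/∂y = +0.001323.
Flow = −∇h = (+0.006406 east, -0.001323 north), which points east.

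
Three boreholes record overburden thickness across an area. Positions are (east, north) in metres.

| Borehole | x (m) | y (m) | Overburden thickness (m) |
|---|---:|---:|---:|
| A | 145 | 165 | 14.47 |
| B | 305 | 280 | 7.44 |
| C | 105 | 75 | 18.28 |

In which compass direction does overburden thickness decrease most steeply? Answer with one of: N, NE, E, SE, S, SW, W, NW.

With d = a·x + b·y + c and A as origin, the differences give:
  160·a + 115·b = -7.03
  (-40)·a + (-90)·b = +3.81
Eliminate b (×(-90) and ×115, subtract): -9800·a = 194.550 → a = ∂d/∂x = -0.01985
Back-substitute: b = ∂d/∂y = -0.03351.
Steepest decrease is along −∇f = (+0.01985 E, +0.03351 N) → northeast.

NE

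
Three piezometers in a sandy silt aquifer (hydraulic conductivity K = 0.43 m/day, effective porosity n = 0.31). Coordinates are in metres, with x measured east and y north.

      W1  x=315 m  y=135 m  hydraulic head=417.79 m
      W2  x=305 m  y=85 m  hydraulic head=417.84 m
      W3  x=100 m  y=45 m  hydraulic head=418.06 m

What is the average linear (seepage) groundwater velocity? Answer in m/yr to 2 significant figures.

Taking W1 as reference: W2−W1 = (-10, -50, +0.05); W3−W1 = (-215, -90, +0.27).
Determinant of the coordinate differences = (-10)·(-90) − (-215)·(-50) = -9850.
∂h/∂x = [(+0.05)·(-90) − (+0.27)·(-50)] / -9850 = -0.0009137
∂h/∂y = [(-10)·(+0.27) − (-215)·(+0.05)] / -9850 = -0.0008173
|∇h| = √(-0.0009137² + -0.0008173²) = 0.001226
Seepage velocity v = K·i/n = 0.43 × 0.001226 / 0.31 = 0.001701 m/day = 0.6213 m/yr.

0.62 m/yr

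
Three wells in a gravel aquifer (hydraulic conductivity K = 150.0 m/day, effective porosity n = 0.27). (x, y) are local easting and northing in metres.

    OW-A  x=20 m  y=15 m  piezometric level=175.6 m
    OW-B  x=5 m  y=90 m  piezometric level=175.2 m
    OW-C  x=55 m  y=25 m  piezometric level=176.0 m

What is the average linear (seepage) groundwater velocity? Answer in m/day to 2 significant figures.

With h = a·x + b·y + c and OW-A as origin, the differences give:
  (-15)·a + 75·b = -0.4
  35·a + 10·b = +0.4
Eliminate b (×10 and ×75, subtract): -2775·a = -34.00 → a = ∂h/∂x = +0.01225
Back-substitute: b = ∂h/∂y = -0.002883.
|∇h| = √(0.01225² + -0.002883²) = 0.01258
Seepage velocity v = K·i/n = 150.0 × 0.01258 / 0.27 = 6.989 m/day.

7.0 m/day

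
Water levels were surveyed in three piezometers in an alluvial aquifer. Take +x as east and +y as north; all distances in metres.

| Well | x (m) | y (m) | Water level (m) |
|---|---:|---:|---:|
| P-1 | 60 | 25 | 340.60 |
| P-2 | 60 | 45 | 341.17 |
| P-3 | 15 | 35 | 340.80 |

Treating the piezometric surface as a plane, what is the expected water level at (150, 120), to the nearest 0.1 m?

343.5 m

With h = a·x + b·y + c and P-1 as origin, the differences give:
  0·a + 20·b = +0.57
  (-45)·a + 10·b = +0.20
Eliminate b (×10 and ×20, subtract): 900·a = 1.700 → a = ∂h/∂x = +0.001889
Back-substitute: b = ∂h/∂y = +0.02850.
h(150, 120) = 340.60 + (+0.001889)·(90) + (+0.02850)·(95) = 340.60 +0.170 +2.707 = 343.478 m.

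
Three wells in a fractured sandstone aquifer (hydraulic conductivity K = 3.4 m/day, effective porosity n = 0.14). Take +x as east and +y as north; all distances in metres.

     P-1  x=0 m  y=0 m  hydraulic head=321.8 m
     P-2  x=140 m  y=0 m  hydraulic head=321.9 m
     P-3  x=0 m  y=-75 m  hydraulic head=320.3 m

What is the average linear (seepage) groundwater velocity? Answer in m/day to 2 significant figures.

∂h/∂x = (321.9 − 321.8) / (140 − 0) = +0.0007143
∂h/∂y = (320.3 − 321.8) / (-75 − 0) = +0.02000
|∇h| = √(0.0007143² + 0.02000²) = 0.02001
Seepage velocity v = K·i/n = 3.4 × 0.02001 / 0.14 = 0.486 m/day.

0.49 m/day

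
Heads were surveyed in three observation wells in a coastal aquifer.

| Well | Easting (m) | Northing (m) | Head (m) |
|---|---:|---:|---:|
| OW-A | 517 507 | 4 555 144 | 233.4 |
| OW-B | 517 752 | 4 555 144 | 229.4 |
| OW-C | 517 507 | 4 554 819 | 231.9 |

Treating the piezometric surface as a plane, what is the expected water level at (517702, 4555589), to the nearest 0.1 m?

232.3 m

∂h/∂x = (229.4 − 233.4) / (517752 − 517507) = -0.01633
∂h/∂y = (231.9 − 233.4) / (4554819 − 4555144) = +0.004615
h(517702, 4555589) = 233.4 + (-0.01633)·(195) + (+0.004615)·(445) = 233.4 -3.184 +2.054 = 232.270 m.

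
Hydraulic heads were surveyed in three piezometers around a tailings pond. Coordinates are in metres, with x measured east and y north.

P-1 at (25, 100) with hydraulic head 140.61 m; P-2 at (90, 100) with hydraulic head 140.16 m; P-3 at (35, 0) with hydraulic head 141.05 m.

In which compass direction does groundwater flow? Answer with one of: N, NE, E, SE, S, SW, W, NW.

Taking P-1 as reference: P-2−P-1 = (65, 0, -0.45); P-3−P-1 = (10, -100, +0.44).
Determinant of the coordinate differences = 65·(-100) − 10·0 = -6500.
∂h/∂x = [(-0.45)·(-100) − (+0.44)·0] / -6500 = -0.006923
∂h/∂y = [65·(+0.44) − 10·(-0.45)] / -6500 = -0.005092
Flow = −∇h = (+0.006923 east, +0.005092 north), which points northeast.

NE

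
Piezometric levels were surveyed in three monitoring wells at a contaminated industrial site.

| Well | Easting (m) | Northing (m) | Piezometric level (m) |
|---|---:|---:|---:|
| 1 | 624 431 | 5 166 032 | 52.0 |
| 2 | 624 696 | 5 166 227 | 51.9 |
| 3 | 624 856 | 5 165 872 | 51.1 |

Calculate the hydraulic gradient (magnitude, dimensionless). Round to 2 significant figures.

Taking 1 as reference: 2−1 = (265, 195, -0.1); 3−1 = (425, -160, -0.9).
Solve a·Δx + b·Δy = Δh: det = 265·(-160) − 425·195 = -125275.
∂h/∂x = [(-0.1)·(-160) − (-0.9)·195] / -125275 = -0.001529
∂h/∂y = [265·(-0.9) − 425·(-0.1)] / -125275 = +0.001565
|∇h| = √(-0.001529² + 0.001565²) = 0.002188

0.0022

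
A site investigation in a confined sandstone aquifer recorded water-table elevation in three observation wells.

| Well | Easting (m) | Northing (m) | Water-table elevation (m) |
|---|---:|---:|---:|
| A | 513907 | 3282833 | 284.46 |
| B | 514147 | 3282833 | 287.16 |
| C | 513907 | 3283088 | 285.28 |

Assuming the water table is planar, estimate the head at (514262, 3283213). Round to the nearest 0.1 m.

∂h/∂x = (287.16 − 284.46) / (514147 − 513907) = +0.01125
∂h/∂y = (285.28 − 284.46) / (3283088 − 3282833) = +0.003216
h(514262, 3283213) = 284.46 + (+0.01125)·(355) + (+0.003216)·(380) = 284.46 +3.994 +1.222 = 289.676 m.

289.7 m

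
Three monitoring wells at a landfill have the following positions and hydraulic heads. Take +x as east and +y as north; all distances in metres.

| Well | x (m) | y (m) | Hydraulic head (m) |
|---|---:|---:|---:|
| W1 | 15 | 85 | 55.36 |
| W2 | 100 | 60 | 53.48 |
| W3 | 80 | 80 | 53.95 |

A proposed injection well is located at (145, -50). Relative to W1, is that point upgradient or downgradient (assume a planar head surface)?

With h = a·x + b·y + c and W1 as origin, the differences give:
  85·a + (-25)·b = -1.88
  65·a + (-5)·b = -1.41
Eliminate b (×(-5) and ×(-25), subtract): 1200·a = -25.850 → a = ∂h/∂x = -0.02154
Back-substitute: b = ∂h/∂y = +0.001958.
Head at (145, -50) = 55.36 + (-0.02154)·(130) + (+0.001958)·(-135) = 52.30 m.
That is lower than the 55.36 m at W1, so the point is downgradient.

downgradient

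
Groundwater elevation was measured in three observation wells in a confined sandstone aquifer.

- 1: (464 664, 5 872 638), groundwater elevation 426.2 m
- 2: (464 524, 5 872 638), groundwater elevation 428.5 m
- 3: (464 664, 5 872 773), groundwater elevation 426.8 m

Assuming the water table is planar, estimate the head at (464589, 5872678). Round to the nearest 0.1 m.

427.6 m

∂h/∂x = (428.5 − 426.2) / (464524 − 464664) = -0.01643
∂h/∂y = (426.8 − 426.2) / (5872773 − 5872638) = +0.004444
h(464589, 5872678) = 426.2 + (-0.01643)·(-75) + (+0.004444)·(40) = 426.2 +1.232 +0.178 = 427.610 m.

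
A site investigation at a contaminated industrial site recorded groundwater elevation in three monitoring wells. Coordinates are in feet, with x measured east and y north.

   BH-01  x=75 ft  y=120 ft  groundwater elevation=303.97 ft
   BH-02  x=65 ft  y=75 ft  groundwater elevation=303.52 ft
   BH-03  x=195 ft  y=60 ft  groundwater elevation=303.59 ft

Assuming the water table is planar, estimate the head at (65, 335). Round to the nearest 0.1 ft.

306.0 ft

Taking BH-01 as reference: BH-02−BH-01 = (-10, -45, -0.45); BH-03−BH-01 = (120, -60, -0.38).
Determinant of the coordinate differences = (-10)·(-60) − 120·(-45) = 6000.
∂h/∂x = [(-0.45)·(-60) − (-0.38)·(-45)] / 6000 = +0.001650
∂h/∂y = [(-10)·(-0.38) − 120·(-0.45)] / 6000 = +0.009633
h(65, 335) = 303.97 + (+0.001650)·(-10) + (+0.009633)·(215) = 303.97 -0.017 +2.071 = 306.025 ft.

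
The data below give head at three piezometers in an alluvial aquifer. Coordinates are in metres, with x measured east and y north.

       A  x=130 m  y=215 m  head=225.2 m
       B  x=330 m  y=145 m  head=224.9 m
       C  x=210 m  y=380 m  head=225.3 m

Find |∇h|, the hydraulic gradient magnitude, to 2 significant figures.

With h = a·x + b·y + c and A as origin, the differences give:
  200·a + (-70)·b = -0.3
  80·a + 165·b = +0.1
Eliminate b (×165 and ×(-70), subtract): 38600·a = -42.50 → a = ∂h/∂x = -0.001101
Back-substitute: b = ∂h/∂y = +0.001140.
|∇h| = √(-0.001101² + 0.001140²) = 0.001585

0.0016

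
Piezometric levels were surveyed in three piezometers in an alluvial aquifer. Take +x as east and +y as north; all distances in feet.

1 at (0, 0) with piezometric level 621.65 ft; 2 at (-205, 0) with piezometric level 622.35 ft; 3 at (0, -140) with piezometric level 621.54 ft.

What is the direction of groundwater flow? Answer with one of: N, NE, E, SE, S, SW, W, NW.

∂h/∂x = (622.35 − 621.65) / (-205 − 0) = -0.003415
∂h/∂y = (621.54 − 621.65) / (-140 − 0) = +0.0007857
Flow = −∇h = (+0.003415 east, -0.0007857 north), which points east.

E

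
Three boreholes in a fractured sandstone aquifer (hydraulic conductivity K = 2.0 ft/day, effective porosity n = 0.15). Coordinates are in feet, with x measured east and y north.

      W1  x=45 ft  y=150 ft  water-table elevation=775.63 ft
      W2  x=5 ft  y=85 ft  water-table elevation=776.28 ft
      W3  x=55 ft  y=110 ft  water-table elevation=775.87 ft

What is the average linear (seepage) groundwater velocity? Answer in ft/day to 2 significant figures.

0.11 ft/day

Taking W1 as reference: W2−W1 = (-40, -65, +0.65); W3−W1 = (10, -40, +0.24).
Solve a·Δx + b·Δy = Δh: det = (-40)·(-40) − 10·(-65) = 2250.
∂h/∂x = [(+0.65)·(-40) − (+0.24)·(-65)] / 2250 = -0.004622
∂h/∂y = [(-40)·(+0.24) − 10·(+0.65)] / 2250 = -0.007156
|∇h| = √(-0.004622² + -0.007156²) = 0.008519
Seepage velocity v = K·i/n = 2.0 × 0.008519 / 0.15 = 0.1136 ft/day.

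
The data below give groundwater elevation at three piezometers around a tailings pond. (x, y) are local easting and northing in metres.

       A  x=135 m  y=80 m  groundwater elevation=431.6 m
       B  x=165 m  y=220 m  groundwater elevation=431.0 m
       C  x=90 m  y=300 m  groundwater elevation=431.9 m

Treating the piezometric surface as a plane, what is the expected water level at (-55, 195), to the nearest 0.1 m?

Taking A as reference: B−A = (30, 140, -0.6); C−A = (-45, 220, +0.3).
Determinant of the coordinate differences = 30·220 − (-45)·140 = 12900.
∂h/∂x = [(-0.6)·220 − (+0.3)·140] / 12900 = -0.01349
∂h/∂y = [30·(+0.3) − (-45)·(-0.6)] / 12900 = -0.001395
h(-55, 195) = 431.6 + (-0.01349)·(-190) + (-0.001395)·(115) = 431.6 +2.563 -0.160 = 434.002 m.

434.0 m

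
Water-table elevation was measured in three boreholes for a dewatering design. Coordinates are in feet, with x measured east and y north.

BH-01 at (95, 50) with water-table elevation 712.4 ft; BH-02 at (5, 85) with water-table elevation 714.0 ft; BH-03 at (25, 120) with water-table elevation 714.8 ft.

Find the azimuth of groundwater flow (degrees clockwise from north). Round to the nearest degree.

165°

Differences from BH-01: to BH-02 (Δx, Δy, Δh) = (-90, 35, +1.6); to BH-03 = (-70, 70, +2.4).
Solve a·Δx + b·Δy = Δh: det = (-90)·70 − (-70)·35 = -3850.
∂h/∂x = [(+1.6)·70 − (+2.4)·35] / -3850 = -0.007273
∂h/∂y = [(-90)·(+2.4) − (-70)·(+1.6)] / -3850 = +0.02701
Flow direction (−∇h) has components (+0.007273 E, -0.02701 N).
Azimuth = atan2(E, N) = atan2(+0.007273, -0.02701) = 164.9° ≈ 165°.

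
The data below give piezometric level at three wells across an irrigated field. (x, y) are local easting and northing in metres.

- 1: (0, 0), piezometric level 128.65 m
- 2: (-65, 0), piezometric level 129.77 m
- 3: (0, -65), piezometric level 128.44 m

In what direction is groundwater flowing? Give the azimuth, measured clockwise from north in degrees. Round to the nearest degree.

∂h/∂x = (129.77 − 128.65) / (-65 − 0) = -0.01723
∂h/∂y = (128.44 − 128.65) / (-65 − 0) = +0.003231
Flow direction (−∇h) has components (+0.01723 E, -0.003231 N).
Azimuth = atan2(E, N) = atan2(+0.01723, -0.003231) = 100.6° ≈ 101°.

101°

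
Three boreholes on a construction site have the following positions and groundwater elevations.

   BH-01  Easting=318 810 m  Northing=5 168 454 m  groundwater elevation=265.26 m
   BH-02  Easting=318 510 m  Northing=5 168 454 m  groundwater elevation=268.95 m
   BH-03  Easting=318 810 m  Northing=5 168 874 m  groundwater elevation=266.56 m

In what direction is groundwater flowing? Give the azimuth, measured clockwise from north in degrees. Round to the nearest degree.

104°

∂h/∂x = (268.95 − 265.26) / (318510 − 318810) = -0.01230
∂h/∂y = (266.56 − 265.26) / (5168874 − 5168454) = +0.003095
Flow direction (−∇h) has components (+0.01230 E, -0.003095 N).
Azimuth = atan2(E, N) = atan2(+0.01230, -0.003095) = 104.1° ≈ 104°.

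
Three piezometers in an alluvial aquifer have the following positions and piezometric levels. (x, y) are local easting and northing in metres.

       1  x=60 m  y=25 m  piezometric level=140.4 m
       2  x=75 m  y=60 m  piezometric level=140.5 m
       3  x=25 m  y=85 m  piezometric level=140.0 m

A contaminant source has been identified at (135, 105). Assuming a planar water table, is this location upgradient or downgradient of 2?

upgradient

With h = a·x + b·y + c and 1 as origin, the differences give:
  15·a + 35·b = +0.1
  (-35)·a + 60·b = -0.4
Eliminate b (×60 and ×35, subtract): 2125·a = 20.00 → a = ∂h/∂x = +0.009412
Back-substitute: b = ∂h/∂y = -0.001176.
Head at (135, 105) = 140.4 + (+0.009412)·(75) + (-0.001176)·(80) = 141.01 m.
That is higher than the 140.5 m at 2, so the point is upgradient.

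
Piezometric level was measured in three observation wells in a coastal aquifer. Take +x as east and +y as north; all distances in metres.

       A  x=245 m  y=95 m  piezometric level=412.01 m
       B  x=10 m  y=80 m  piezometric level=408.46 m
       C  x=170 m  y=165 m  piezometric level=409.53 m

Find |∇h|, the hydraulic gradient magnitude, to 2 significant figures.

0.024

Three-point gradient (reference A): Δ to B = (-235, -15, -3.55), Δ to C = (-75, 70, -2.48).
∂h/∂x = +0.01626, ∂h/∂y = -0.01801 (det = -17575).
|∇h| = √(0.01626² + -0.01801²) = 0.02426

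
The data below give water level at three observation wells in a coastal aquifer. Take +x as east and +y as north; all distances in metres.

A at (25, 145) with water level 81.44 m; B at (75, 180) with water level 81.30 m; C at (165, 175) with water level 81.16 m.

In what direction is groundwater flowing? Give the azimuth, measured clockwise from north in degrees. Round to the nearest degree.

045°

Taking A as reference: B−A = (50, 35, -0.14); C−A = (140, 30, -0.28).
Solve a·Δx + b·Δy = Δh: det = 50·30 − 140·35 = -3400.
∂h/∂x = [(-0.14)·30 − (-0.28)·35] / -3400 = -0.001647
∂h/∂y = [50·(-0.28) − 140·(-0.14)] / -3400 = -0.001647
Flow direction (−∇h) has components (+0.001647 E, +0.001647 N).
Azimuth = atan2(E, N) = atan2(+0.001647, +0.001647) = 45.0° ≈ 045°.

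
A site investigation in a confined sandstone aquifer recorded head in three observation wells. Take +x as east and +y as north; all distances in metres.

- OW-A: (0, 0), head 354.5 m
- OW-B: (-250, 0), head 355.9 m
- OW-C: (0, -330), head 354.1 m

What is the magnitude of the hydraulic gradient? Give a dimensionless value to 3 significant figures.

∂h/∂x = (355.9 − 354.5) / (-250 − 0) = -0.005600
∂h/∂y = (354.1 − 354.5) / (-330 − 0) = +0.001212
|∇h| = √(-0.005600² + 0.001212²) = 0.00573

0.00573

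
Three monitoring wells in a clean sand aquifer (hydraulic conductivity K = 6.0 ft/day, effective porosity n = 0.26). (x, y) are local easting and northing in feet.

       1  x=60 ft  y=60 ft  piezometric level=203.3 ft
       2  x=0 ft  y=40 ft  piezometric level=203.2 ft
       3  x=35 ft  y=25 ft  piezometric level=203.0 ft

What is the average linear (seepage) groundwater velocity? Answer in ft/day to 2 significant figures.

Taking 1 as reference: 2−1 = (-60, -20, -0.1); 3−1 = (-25, -35, -0.3).
Solve a·Δx + b·Δy = Δh: det = (-60)·(-35) − (-25)·(-20) = 1600.
∂h/∂x = [(-0.1)·(-35) − (-0.3)·(-20)] / 1600 = -0.001562
∂h/∂y = [(-60)·(-0.3) − (-25)·(-0.1)] / 1600 = +0.009688
|∇h| = √(-0.001562² + 0.009688²) = 0.009813
Seepage velocity v = K·i/n = 6.0 × 0.009813 / 0.26 = 0.2265 ft/day.

0.23 ft/day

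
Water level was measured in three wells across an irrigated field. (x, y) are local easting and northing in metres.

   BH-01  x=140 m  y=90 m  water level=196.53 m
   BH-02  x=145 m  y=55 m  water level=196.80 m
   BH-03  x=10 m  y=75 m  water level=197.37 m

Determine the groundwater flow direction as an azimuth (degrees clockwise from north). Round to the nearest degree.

033°

Differences from BH-01: to BH-02 (Δx, Δy, Δh) = (5, -35, +0.27); to BH-03 = (-130, -15, +0.84).
Solve a·Δx + b·Δy = Δh: det = 5·(-15) − (-130)·(-35) = -4625.
∂h/∂x = [(+0.27)·(-15) − (+0.84)·(-35)] / -4625 = -0.005481
∂h/∂y = [5·(+0.84) − (-130)·(+0.27)] / -4625 = -0.008497
Flow direction (−∇h) has components (+0.005481 E, +0.008497 N).
Azimuth = atan2(E, N) = atan2(+0.005481, +0.008497) = 32.8° ≈ 033°.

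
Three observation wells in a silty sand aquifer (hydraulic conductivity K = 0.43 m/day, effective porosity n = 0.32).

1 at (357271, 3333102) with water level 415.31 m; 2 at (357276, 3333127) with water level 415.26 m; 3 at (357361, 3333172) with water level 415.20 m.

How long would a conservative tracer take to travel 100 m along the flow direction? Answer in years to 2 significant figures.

96 years

Three-point gradient (reference 1): Δ to 2 = (5, 25, -0.05), Δ to 3 = (90, 70, -0.11).
∂h/∂x = +0.0003947, ∂h/∂y = -0.002079 (det = -1900).
|∇h| = √(0.0003947² + -0.002079²) = 0.002116
Seepage velocity v = K·i/n = 0.43 × 0.002116 / 0.32 = 0.002843 m/day.
t = 100 / 0.002843 = 3.517e+04 days = 96.3 years.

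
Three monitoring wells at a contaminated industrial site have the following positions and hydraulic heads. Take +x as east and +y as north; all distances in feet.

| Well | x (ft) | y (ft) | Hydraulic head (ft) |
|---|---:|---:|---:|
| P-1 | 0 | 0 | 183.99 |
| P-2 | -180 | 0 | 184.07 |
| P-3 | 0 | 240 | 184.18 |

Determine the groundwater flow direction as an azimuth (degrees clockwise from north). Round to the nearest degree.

151°

∂h/∂x = (184.07 − 183.99) / (-180 − 0) = -0.0004444
∂h/∂y = (184.18 − 183.99) / (240 − 0) = +0.0007917
Flow direction (−∇h) has components (+0.0004444 E, -0.0007917 N).
Azimuth = atan2(E, N) = atan2(+0.0004444, -0.0007917) = 150.7° ≈ 151°.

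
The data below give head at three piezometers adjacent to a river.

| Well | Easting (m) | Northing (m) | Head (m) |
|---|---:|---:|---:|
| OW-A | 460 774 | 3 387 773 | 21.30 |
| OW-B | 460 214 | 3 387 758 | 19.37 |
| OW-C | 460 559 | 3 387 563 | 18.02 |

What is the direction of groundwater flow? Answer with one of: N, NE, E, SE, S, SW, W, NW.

Three-point gradient (reference OW-A): Δ to OW-B = (-560, -15, -1.93), Δ to OW-C = (-215, -210, -3.28).
∂h/∂x = +0.003113, ∂h/∂y = +0.01243 (det = 114375).
Flow = −∇h = (-0.003113 east, -0.01243 north), which points south.

S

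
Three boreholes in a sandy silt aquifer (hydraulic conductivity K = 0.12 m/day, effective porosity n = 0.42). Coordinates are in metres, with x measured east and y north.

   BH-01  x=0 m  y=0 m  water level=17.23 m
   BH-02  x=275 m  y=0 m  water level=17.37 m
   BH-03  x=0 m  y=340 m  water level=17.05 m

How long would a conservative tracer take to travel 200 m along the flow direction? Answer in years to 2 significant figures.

2600 years

∂h/∂x = (17.37 − 17.23) / (275 − 0) = +0.0005091
∂h/∂y = (17.05 − 17.23) / (340 − 0) = -0.0005294
|∇h| = √(0.0005091² + -0.0005294²) = 0.0007345
Seepage velocity v = K·i/n = 0.12 × 0.0007345 / 0.42 = 0.0002099 m/day.
t = 200 / 0.0002099 = 9.528e+05 days = 2.61e+03 years.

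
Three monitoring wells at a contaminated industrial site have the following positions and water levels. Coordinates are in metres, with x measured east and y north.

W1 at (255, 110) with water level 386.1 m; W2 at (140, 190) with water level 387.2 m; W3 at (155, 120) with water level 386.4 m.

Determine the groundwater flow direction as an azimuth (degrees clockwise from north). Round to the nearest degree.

Taking W1 as reference: W2−W1 = (-115, 80, +1.1); W3−W1 = (-100, 10, +0.3).
Solve a·Δx + b·Δy = Δh: det = (-115)·10 − (-100)·80 = 6850.
∂h/∂x = [(+1.1)·10 − (+0.3)·80] / 6850 = -0.001898
∂h/∂y = [(-115)·(+0.3) − (-100)·(+1.1)] / 6850 = +0.01102
Flow direction (−∇h) has components (+0.001898 E, -0.01102 N).
Azimuth = atan2(E, N) = atan2(+0.001898, -0.01102) = 170.2° ≈ 170°.

170°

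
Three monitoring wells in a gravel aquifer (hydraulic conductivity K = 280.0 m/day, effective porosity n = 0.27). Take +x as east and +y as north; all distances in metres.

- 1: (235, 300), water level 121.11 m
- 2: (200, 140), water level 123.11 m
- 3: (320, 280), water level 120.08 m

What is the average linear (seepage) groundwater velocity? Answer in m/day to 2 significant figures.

Three-point gradient (reference 1): Δ to 2 = (-35, -160, +2.00), Δ to 3 = (85, -20, -1.03).
∂h/∂x = -0.01432, ∂h/∂y = -0.009367 (det = 14300).
|∇h| = √(-0.01432² + -0.009367²) = 0.01711
Seepage velocity v = K·i/n = 280.0 × 0.01711 / 0.27 = 17.74 m/day.

18 m/day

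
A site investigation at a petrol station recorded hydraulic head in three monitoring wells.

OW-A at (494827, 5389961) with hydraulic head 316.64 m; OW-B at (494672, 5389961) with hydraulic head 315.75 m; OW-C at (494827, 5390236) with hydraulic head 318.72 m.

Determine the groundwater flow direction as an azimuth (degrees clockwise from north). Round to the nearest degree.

∂h/∂x = (315.75 − 316.64) / (494672 − 494827) = +0.005742
∂h/∂y = (318.72 − 316.64) / (5390236 − 5389961) = +0.007564
Flow direction (−∇h) has components (-0.005742 E, -0.007564 N).
Azimuth = atan2(E, N) = atan2(-0.005742, -0.007564) = 217.2° ≈ 217°.

217°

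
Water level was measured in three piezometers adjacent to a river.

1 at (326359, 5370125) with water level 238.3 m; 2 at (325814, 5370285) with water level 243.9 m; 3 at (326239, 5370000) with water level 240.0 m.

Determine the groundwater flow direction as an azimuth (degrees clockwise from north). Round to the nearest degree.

075°

Differences from 1: to 2 (Δx, Δy, Δh) = (-545, 160, +5.6); to 3 = (-120, -125, +1.7).
Solve a·Δx + b·Δy = Δh: det = (-545)·(-125) − (-120)·160 = 87325.
∂h/∂x = [(+5.6)·(-125) − (+1.7)·160] / 87325 = -0.01113
∂h/∂y = [(-545)·(+1.7) − (-120)·(+5.6)] / 87325 = -0.002914
Flow direction (−∇h) has components (+0.01113 E, +0.002914 N).
Azimuth = atan2(E, N) = atan2(+0.01113, +0.002914) = 75.3° ≈ 075°.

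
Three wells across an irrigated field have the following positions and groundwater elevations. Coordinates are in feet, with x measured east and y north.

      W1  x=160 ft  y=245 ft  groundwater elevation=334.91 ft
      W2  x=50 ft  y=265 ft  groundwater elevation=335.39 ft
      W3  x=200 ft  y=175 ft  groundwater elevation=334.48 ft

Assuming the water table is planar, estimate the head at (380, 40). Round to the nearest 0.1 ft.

Three-point gradient (reference W1): Δ to W2 = (-110, 20, +0.48), Δ to W3 = (40, -70, -0.43).
∂h/∂x = -0.003623, ∂h/∂y = +0.004072 (det = 6900).
h(380, 40) = 334.91 + (-0.003623)·(220) + (+0.004072)·(-205) = 334.91 -0.797 -0.835 = 333.278 ft.

333.3 ft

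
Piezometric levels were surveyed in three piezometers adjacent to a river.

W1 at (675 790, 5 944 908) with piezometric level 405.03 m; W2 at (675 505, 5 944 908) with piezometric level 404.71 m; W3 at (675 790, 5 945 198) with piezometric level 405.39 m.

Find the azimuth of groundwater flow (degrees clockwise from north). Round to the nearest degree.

∂h/∂x = (404.71 − 405.03) / (675505 − 675790) = +0.001123
∂h/∂y = (405.39 − 405.03) / (5945198 − 5944908) = +0.001241
Flow direction (−∇h) has components (-0.001123 E, -0.001241 N).
Azimuth = atan2(E, N) = atan2(-0.001123, -0.001241) = 222.1° ≈ 222°.

222°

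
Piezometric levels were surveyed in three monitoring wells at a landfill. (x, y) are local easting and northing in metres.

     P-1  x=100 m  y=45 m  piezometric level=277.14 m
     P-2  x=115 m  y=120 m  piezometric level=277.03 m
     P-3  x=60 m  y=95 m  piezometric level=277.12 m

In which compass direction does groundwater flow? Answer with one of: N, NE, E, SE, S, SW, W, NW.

NE

With h = a·x + b·y + c and P-1 as origin, the differences give:
  15·a + 75·b = -0.11
  (-40)·a + 50·b = -0.02
Eliminate b (×50 and ×75, subtract): 3750·a = -4.000 → a = ∂h/∂x = -0.001067
Back-substitute: b = ∂h/∂y = -0.001253.
Flow = −∇h = (+0.001067 east, +0.001253 north), which points northeast.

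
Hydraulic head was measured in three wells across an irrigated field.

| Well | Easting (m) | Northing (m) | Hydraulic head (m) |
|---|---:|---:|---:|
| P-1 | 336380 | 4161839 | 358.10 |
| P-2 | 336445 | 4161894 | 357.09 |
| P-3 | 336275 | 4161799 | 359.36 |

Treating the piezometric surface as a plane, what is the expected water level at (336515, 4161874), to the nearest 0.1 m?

356.6 m

With h = a·x + b·y + c and P-1 as origin, the differences give:
  65·a + 55·b = -1.01
  (-105)·a + (-40)·b = +1.26
Eliminate b (×(-40) and ×55, subtract): 3175·a = -28.900 → a = ∂h/∂x = -0.009102
Back-substitute: b = ∂h/∂y = -0.007606.
h(336515, 4161874) = 358.10 + (-0.009102)·(135) + (-0.007606)·(35) = 358.10 -1.229 -0.266 = 356.605 m.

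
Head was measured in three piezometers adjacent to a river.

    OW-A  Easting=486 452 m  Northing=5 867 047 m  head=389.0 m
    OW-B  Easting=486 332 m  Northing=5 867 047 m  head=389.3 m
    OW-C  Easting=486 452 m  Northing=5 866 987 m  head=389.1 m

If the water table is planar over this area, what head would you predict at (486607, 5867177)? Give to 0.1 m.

∂h/∂x = (389.3 − 389.0) / (486332 − 486452) = -0.002500
∂h/∂y = (389.1 − 389.0) / (5866987 − 5867047) = -0.001667
h(486607, 5867177) = 389.0 + (-0.002500)·(155) + (-0.001667)·(130) = 389.0 -0.388 -0.217 = 388.396 m.

388.4 m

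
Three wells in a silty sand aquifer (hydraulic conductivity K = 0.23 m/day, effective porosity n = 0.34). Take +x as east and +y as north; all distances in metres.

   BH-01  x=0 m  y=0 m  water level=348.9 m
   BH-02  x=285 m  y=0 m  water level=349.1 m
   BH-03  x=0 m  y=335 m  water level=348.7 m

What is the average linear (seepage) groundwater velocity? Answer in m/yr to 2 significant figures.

∂h/∂x = (349.1 − 348.9) / (285 − 0) = +0.0007018
∂h/∂y = (348.7 − 348.9) / (335 − 0) = -0.0005970
|∇h| = √(0.0007018² + -0.0005970²) = 0.0009214
Seepage velocity v = K·i/n = 0.23 × 0.0009214 / 0.34 = 0.0006233 m/day = 0.2277 m/yr.

0.23 m/yr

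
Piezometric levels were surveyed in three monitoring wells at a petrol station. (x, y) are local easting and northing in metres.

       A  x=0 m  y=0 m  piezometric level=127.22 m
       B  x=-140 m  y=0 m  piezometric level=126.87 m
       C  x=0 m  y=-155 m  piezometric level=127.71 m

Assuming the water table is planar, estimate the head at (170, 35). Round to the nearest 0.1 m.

127.5 m

∂h/∂x = (126.87 − 127.22) / (-140 − 0) = +0.002500
∂h/∂y = (127.71 − 127.22) / (-155 − 0) = -0.003161
h(170, 35) = 127.22 + (+0.002500)·(170) + (-0.003161)·(35) = 127.22 +0.425 -0.111 = 127.534 m.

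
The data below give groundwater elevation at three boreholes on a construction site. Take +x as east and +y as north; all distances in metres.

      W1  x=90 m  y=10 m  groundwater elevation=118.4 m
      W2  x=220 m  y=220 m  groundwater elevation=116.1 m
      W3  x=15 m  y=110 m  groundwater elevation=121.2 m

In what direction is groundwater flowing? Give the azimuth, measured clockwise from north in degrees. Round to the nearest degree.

Taking W1 as reference: W2−W1 = (130, 210, -2.3); W3−W1 = (-75, 100, +2.8).
Solve a·Δx + b·Δy = Δh: det = 130·100 − (-75)·210 = 28750.
∂h/∂x = [(-2.3)·100 − (+2.8)·210] / 28750 = -0.02845
∂h/∂y = [130·(+2.8) − (-75)·(-2.3)] / 28750 = +0.006661
Flow direction (−∇h) has components (+0.02845 E, -0.006661 N).
Azimuth = atan2(E, N) = atan2(+0.02845, -0.006661) = 103.2° ≈ 103°.

103°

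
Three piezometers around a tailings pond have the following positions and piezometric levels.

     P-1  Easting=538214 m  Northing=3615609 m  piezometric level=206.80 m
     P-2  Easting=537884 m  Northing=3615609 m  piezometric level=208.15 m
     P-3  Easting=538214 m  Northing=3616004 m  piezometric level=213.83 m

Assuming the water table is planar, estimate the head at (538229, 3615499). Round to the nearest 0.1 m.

204.8 m

∂h/∂x = (208.15 − 206.80) / (537884 − 538214) = -0.004091
∂h/∂y = (213.83 − 206.80) / (3616004 − 3615609) = +0.01780
h(538229, 3615499) = 206.80 + (-0.004091)·(15) + (+0.01780)·(-110) = 206.80 -0.061 -1.958 = 204.781 m.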